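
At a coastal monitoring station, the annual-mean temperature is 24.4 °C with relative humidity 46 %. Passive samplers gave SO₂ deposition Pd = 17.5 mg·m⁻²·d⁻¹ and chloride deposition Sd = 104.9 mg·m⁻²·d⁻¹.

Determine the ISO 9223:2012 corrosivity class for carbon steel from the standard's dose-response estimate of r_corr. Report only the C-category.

C3

carbon steel: T>10 °C ⇒ hinge -0.054·(24.4−10) = -0.7776
  SO₂ term: 1.77·17.5^0.52·exp(0.02·46-0.7776) = 9.041
  Cl⁻ term: 0.102·104.9^0.62·exp(0.033·46+0.04·24.4) = 22.11
  r_corr = 9.041 + 22.11 = 31.15 μm/a
31.2 μm/a falls in (25, 50] for carbon steel → category C3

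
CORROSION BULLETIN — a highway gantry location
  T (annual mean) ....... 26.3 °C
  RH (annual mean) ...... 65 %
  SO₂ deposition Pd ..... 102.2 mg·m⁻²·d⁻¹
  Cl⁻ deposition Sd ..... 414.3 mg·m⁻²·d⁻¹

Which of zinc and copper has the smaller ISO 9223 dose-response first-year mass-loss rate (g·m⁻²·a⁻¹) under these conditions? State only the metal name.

zinc: f(T) = -0.071·(T−10) [T>10 °C] = -1.1573
  sulphur-dioxide contribution → 0.6176 μm/a
  chloride contribution → 8.543 μm/a
  total first-year rate 9.16 μm/a
  mass loss = 9.16 μm/a × 7.14 g/cm³ = 65.41 g·m⁻²·a⁻¹
copper: temperature factor f = -0.080·(16.3) = -1.3040
  sulphur-dioxide contribution → 0.2218 μm/a
  chloride contribution → 1.965 μm/a
  ⇒ r_corr(copper) = 2.187 μm/a
  mass loss = 2.187 μm/a × 8.96 g/cm³ = 19.59 g·m⁻²·a⁻¹
Ordering by g·m⁻²·a⁻¹: zinc (65.4) > copper (19.6)

copper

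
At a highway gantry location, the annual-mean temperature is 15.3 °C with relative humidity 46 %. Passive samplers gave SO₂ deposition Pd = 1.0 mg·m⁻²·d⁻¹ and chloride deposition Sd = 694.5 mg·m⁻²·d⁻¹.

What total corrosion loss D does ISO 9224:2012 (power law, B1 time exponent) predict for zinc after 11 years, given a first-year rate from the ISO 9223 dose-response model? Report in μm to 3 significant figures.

zinc: f(T) = -0.071·(T−10) [T>10 °C] = -0.3763
  sulphur-dioxide contribution → 0.07347 μm/a
  chloride contribution → 3.867 μm/a
  ⇒ r_corr(zinc) = 3.941 μm/a
Power-law: D(11) = r_corr · 11^0.813
  D(11) = 3.941 × 11^0.813 = 3.941 × 7.025 = 27.68 μm

D(11) = 27.7 μm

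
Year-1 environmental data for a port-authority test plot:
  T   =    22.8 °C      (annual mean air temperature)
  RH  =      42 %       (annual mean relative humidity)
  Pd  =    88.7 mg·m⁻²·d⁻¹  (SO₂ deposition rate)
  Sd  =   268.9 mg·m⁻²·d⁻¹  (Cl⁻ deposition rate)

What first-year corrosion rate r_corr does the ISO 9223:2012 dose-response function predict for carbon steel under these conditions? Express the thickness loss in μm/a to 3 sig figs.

r_corr = 53.7 μm/a

carbon steel: temperature factor f = -0.054·(12.8) = -0.6912
  sulphur-dioxide contribution → 21.16 μm/a
  chloride contribution → 32.58 μm/a
  ⇒ r_corr(carbon steel) = 53.74 μm/a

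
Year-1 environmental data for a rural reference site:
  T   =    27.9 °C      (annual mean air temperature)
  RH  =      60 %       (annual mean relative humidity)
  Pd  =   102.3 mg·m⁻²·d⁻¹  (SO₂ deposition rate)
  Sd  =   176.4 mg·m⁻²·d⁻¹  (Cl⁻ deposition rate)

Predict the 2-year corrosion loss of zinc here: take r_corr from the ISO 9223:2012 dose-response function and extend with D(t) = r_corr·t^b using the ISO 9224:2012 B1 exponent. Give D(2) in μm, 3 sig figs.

D(2) = 10.9 μm

zinc: T>10 °C ⇒ hinge -0.071·(27.9−10) = -1.2709
  SO₂ term: 0.0129·102.3^0.44·exp(0.046·60-1.2709) = 0.4382
  Sd branch = 0.0175·Sd^0.57·e^(0.008·RH+0.085·T) = 5.78 μm/a
  sum: 0.4382 + 5.78 → r_corr = 6.218 μm/a
Long-term exponent b (ISO 9224 Table 2, B1) = 0.813
  D(2) = 6.218 × 2^0.813 = 6.218 × 1.757 = 10.92 μm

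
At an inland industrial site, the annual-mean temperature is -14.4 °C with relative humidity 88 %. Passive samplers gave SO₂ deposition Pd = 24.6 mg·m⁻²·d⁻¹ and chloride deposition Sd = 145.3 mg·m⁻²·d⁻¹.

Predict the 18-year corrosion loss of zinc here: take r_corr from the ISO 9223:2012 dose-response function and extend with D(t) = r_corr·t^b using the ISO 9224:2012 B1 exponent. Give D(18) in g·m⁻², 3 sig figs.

D(18) = 103 g·m⁻²

zinc: temperature factor f = +0.038·(-24.4) = -0.9272
  Pd branch = 0.0129·Pd^0.44·e^(0.046·RH+f) = 1.197 μm/a
  Sd branch = 0.0175·Sd^0.57·e^(0.008·RH+0.085·T) = 0.1777 μm/a
  sum: 1.197 + 0.1777 → r_corr = 1.374 μm/a
Power-law: D(18) = r_corr · 18^0.813
  D(18) = 1.374 × 18^0.813 = 1.374 × 10.48 = 14.41 μm
  Mass loss = 14.41 μm × 7.14 g/cm³ = 102.9 g·m⁻²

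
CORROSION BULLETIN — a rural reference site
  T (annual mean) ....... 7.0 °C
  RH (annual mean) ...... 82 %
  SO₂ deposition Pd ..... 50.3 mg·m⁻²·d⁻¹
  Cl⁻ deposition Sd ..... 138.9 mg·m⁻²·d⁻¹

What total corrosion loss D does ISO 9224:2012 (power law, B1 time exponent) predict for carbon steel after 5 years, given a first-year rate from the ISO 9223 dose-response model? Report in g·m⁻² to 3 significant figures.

D(5) = 1.60e+03 g·m⁻²

carbon steel: temperature factor f = +0.150·(-3.0) = -0.4500
  SO₂ term: 1.77·50.3^0.52·exp(0.02·82-0.4500) = 44.63
  Cl⁻ term: 0.102·138.9^0.62·exp(0.033·82+0.04·7.0) = 43.04
  r_corr = 44.63 + 43.04 = 87.67 μm/a
Long-term exponent b (ISO 9224 Table 2, B1) = 0.523
  D(5) = 87.67 × 5^0.523 = 87.67 × 2.32 = 203.4 μm
  Mass loss = 203.4 μm × 7.85 g/cm³ = 1597 g·m⁻²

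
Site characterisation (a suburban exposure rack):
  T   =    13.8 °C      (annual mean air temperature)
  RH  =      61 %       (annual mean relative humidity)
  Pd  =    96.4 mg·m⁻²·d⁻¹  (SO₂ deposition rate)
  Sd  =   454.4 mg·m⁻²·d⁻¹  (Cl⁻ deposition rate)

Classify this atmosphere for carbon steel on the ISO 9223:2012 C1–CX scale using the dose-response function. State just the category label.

carbon steel: f(T) = -0.054·(T−10) [T>10 °C] = -0.2052
  sulphur-dioxide contribution → 52.53 μm/a
  chloride contribution → 58.91 μm/a
  ⇒ r_corr(carbon steel) = 111.4 μm/a
ISO 9223 Table 2 (carbon steel): 80 < 111 ≤ 200 μm/a ⇒ C5

C5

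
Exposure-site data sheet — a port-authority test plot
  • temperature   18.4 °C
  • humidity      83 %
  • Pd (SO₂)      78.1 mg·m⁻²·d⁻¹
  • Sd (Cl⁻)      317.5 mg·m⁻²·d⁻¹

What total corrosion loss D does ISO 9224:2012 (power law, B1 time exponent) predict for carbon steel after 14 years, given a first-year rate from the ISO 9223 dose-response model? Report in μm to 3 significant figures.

carbon steel: f(T) = -0.054·(T−10) [T>10 °C] = -0.4536
  sulphur-dioxide contribution → 57.03 μm/a
  chloride contribution → 117.2 μm/a
  total first-year rate 174.2 μm/a
Power-law: D(14) = r_corr · 14^0.523
  D(14) = 174.2 × 14^0.523 = 174.2 × 3.976 = 692.6 μm

D(14) = 693 μm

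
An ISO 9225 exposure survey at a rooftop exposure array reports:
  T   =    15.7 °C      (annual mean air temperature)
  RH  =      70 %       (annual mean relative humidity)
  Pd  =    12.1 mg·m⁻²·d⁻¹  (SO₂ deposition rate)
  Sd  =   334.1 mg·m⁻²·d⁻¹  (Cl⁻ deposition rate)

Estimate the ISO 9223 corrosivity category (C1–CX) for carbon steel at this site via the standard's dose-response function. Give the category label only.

C5

carbon steel: f(T) = -0.054·(T−10) [T>10 °C] = -0.3078
  SO₂ term: 1.77·12.1^0.52·exp(0.02·70-0.3078) = 19.29
  Cl⁻ term: 0.102·334.1^0.62·exp(0.033·70+0.04·15.7) = 70.69
  sum: 19.29 + 70.69 → r_corr = 89.98 μm/a
ISO 9223 Table 2 (carbon steel): 80 < 90 ≤ 200 μm/a ⇒ C5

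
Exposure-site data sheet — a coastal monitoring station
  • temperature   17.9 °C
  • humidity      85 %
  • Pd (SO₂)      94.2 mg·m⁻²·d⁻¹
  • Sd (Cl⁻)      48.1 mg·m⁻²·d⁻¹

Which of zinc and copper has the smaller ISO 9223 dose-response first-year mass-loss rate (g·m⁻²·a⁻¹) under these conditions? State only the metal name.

zinc: temperature factor f = -0.071·(7.9) = -0.5609
  Pd branch = 0.0129·Pd^0.44·e^(0.046·RH+f) = 2.714 μm/a
  Cl⁻ term: 0.0175·48.1^0.57·exp(0.008·85+0.085·17.9) = 1.439
  sum: 2.714 + 1.439 → r_corr = 4.153 μm/a
  mass loss = 4.153 μm/a × 7.14 g/cm³ = 29.65 g·m⁻²·a⁻¹
copper: T>10 °C ⇒ hinge -0.080·(17.9−10) = -0.6320
  SO₂ term: 0.0053·94.2^0.26·exp(0.059·85-0.6320) = 1.384
  Sd branch = 0.01025·Sd^0.27·e^(0.036·RH+0.049·T) = 1.495 μm/a
  sum: 1.384 + 1.495 → r_corr = 2.879 μm/a
  mass loss = 2.879 μm/a × 8.96 g/cm³ = 25.8 g·m⁻²·a⁻¹
Ordering by g·m⁻²·a⁻¹: zinc (29.7) > copper (25.8)

copper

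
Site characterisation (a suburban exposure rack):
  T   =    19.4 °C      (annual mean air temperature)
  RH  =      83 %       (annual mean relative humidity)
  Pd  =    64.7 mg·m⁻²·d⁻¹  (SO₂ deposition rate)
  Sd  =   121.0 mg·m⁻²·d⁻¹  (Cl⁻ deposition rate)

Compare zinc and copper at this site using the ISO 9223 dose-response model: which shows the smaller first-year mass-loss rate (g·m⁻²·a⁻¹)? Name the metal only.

zinc: f(T) = -0.071·(T−10) [T>10 °C] = -0.6674
  sulphur-dioxide contribution → 1.887 μm/a
  chloride contribution → 2.721 μm/a
  ⇒ r_corr(zinc) = 4.608 μm/a
  mass loss = 4.608 μm/a × 7.14 g/cm³ = 32.9 g·m⁻²·a⁻¹
copper: temperature factor f = -0.080·(9.4) = -0.7520
  sulphur-dioxide contribution → 0.9891 μm/a
  chloride contribution → 1.921 μm/a
  total first-year rate 2.91 μm/a
  mass loss = 2.91 μm/a × 8.96 g/cm³ = 26.08 g·m⁻²·a⁻¹
Ordering by g·m⁻²·a⁻¹: zinc (32.9) > copper (26.1)

copper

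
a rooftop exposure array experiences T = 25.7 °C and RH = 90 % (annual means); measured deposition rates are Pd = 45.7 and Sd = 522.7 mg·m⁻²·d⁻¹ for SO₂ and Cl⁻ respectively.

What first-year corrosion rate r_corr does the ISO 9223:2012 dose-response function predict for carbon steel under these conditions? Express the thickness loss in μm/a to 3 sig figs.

carbon steel: f(T) = -0.054·(T−10) [T>10 °C] = -0.8478
  SO₂ term: 1.77·45.7^0.52·exp(0.02·90-0.8478) = 33.47
  Cl⁻ term: 0.102·522.7^0.62·exp(0.033·90+0.04·25.7) = 269.3
  r_corr = 33.47 + 269.3 = 302.8 μm/a

r_corr = 303 μm/a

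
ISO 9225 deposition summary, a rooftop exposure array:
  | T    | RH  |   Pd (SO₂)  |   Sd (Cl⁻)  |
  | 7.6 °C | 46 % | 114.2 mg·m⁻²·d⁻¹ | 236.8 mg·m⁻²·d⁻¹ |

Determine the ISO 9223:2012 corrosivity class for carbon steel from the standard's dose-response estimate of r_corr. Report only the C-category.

carbon steel: f(T) = +0.150·(T−10) [T≤10 °C] = -0.3600
  SO₂ term: 1.77·114.2^0.52·exp(0.02·46-0.3600) = 36.41
  Cl⁻ term: 0.102·236.8^0.62·exp(0.033·46+0.04·7.6) = 18.71
  sum: 36.41 + 18.71 → r_corr = 55.11 μm/a
ISO 9223 Table 2 (carbon steel): 50 < 55.1 ≤ 80 μm/a ⇒ C4

C4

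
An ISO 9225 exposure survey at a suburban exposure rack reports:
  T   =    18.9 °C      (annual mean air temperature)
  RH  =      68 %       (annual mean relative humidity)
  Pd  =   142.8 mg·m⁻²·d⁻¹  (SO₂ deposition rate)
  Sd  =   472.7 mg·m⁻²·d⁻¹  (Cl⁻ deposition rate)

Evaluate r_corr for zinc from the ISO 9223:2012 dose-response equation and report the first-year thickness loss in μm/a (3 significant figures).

r_corr = 6.42 μm/a

zinc: f(T) = -0.071·(T−10) [T>10 °C] = -0.6319
  SO₂ term: 0.0129·142.8^0.44·exp(0.046·68-0.6319) = 1.389
  Cl⁻ term: 0.0175·472.7^0.57·exp(0.008·68+0.085·18.9) = 5.029
  r_corr = 1.389 + 5.029 = 6.418 μm/a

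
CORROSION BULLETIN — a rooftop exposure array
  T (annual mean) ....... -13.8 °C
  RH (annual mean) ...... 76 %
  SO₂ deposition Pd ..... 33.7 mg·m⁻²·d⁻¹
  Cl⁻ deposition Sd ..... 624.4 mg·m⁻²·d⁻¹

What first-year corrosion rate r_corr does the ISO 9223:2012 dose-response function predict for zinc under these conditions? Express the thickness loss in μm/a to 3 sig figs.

r_corr = 1.20 μm/a

zinc: temperature factor f = +0.038·(-23.8) = -0.9044
  sulphur-dioxide contribution → 0.8096 μm/a
  chloride contribution → 0.39 μm/a
  total first-year rate 1.2 μm/a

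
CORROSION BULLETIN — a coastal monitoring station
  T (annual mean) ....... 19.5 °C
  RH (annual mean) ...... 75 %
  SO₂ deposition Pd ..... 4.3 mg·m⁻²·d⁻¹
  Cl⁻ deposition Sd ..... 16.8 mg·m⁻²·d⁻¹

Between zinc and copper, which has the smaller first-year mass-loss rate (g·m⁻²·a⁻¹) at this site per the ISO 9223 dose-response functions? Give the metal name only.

zinc: f(T) = -0.071·(T−10) [T>10 °C] = -0.6745
  SO₂ term: 0.0129·4.3^0.44·exp(0.046·75-0.6745) = 0.3933
  Sd branch = 0.0175·Sd^0.57·e^(0.008·RH+0.085·T) = 0.8354 μm/a
  r_corr = 0.3933 + 0.8354 = 1.229 μm/a
  mass loss = 1.229 μm/a × 7.14 g/cm³ = 8.773 g·m⁻²·a⁻¹
copper: temperature factor f = -0.080·(9.5) = -0.7600
  SO₂ term: 0.0053·4.3^0.26·exp(0.059·75-0.7600) = 0.3025
  Cl⁻ term: 0.01025·16.8^0.27·exp(0.036·75+0.049·19.5) = 0.8494
  r_corr = 0.3025 + 0.8494 = 1.152 μm/a
  mass loss = 1.152 μm/a × 8.96 g/cm³ = 10.32 g·m⁻²·a⁻¹
Ordering by g·m⁻²·a⁻¹: copper (10.3) > zinc (8.77)

zinc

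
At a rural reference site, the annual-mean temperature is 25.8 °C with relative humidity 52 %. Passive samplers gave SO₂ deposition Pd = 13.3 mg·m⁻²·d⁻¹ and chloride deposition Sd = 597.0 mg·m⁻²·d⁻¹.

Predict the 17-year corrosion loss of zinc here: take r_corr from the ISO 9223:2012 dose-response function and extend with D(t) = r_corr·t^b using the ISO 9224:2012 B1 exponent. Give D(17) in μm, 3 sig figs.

D(17) = 92.4 μm

zinc: temperature factor f = -0.071·(15.8) = -1.1218
  sulphur-dioxide contribution → 0.1435 μm/a
  chloride contribution → 9.087 μm/a
  total first-year rate 9.23 μm/a
Power-law: D(17) = r_corr · 17^0.813
  D(17) = 9.23 × 17^0.813 = 9.23 × 10.01 = 92.38 μm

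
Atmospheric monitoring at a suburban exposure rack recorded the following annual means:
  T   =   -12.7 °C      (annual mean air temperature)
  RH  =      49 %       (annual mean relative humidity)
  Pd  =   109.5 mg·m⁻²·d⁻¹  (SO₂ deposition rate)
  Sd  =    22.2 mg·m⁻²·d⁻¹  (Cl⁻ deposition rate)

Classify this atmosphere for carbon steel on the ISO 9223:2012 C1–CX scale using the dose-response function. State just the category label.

carbon steel: temperature factor f = +0.150·(-22.7) = -3.4050
  Pd branch = 1.77·Pd^0.52·e^(0.02·RH+f) = 1.8 μm/a
  Cl⁻ term: 0.102·22.2^0.62·exp(0.033·49+0.04·-12.7) = 2.113
  sum: 1.8 + 2.113 → r_corr = 3.913 μm/a
Category bounds: 1.3…25 μm/a bracket r_corr ⇒ C2

C2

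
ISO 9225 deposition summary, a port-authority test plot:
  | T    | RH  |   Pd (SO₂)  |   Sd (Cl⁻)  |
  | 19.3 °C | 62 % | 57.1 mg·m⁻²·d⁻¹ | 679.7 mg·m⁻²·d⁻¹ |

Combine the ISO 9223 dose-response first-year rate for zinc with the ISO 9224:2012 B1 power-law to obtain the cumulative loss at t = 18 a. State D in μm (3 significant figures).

zinc: T>10 °C ⇒ hinge -0.071·(19.3−10) = -0.6603
  sulphur-dioxide contribution → 0.6845 μm/a
  chloride contribution → 6.1 μm/a
  ⇒ r_corr(zinc) = 6.784 μm/a
Power-law: D(18) = r_corr · 18^0.813
  D(18) = 6.784 × 18^0.813 = 6.784 × 10.48 = 71.13 μm

D(18) = 71.1 μm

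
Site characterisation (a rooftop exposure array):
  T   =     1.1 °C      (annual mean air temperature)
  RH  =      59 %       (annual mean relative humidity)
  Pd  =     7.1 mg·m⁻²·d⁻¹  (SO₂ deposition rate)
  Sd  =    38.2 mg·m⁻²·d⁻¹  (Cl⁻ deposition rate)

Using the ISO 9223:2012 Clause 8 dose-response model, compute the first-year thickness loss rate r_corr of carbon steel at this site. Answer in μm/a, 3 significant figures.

carbon steel: f(T) = +0.150·(T−10) [T≤10 °C] = -1.3350
  Pd branch = 1.77·Pd^0.52·e^(0.02·RH+f) = 4.201 μm/a
  Sd branch = 0.102·Sd^0.62·e^(0.033·RH+0.04·T) = 7.148 μm/a
  r_corr = 4.201 + 7.148 = 11.35 μm/a

r_corr = 11.3 μm/a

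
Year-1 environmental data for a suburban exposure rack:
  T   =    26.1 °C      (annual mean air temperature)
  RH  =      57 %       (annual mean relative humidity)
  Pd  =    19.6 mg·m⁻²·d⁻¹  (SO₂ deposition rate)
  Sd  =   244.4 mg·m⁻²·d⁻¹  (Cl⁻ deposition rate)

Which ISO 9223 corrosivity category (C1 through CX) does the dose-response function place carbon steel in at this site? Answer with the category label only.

carbon steel: f(T) = -0.054·(T−10) [T>10 °C] = -0.8694
  sulphur-dioxide contribution → 10.9 μm/a
  chloride contribution → 57.48 μm/a
  total first-year rate 68.38 μm/a
68.4 μm/a falls in (50, 80] for carbon steel → category C4

C4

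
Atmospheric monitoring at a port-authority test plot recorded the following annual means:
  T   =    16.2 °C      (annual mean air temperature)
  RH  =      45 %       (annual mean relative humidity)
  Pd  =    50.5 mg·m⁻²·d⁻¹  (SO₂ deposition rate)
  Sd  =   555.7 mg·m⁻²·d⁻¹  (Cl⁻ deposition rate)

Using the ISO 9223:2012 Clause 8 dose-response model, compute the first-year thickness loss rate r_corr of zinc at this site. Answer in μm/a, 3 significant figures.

zinc: T>10 °C ⇒ hinge -0.071·(16.2−10) = -0.4402
  Pd branch = 0.0129·Pd^0.44·e^(0.046·RH+f) = 0.3697 μm/a
  Sd branch = 0.0175·Sd^0.57·e^(0.008·RH+0.085·T) = 3.647 μm/a
  sum: 0.3697 + 3.647 → r_corr = 4.017 μm/a

r_corr = 4.02 μm/a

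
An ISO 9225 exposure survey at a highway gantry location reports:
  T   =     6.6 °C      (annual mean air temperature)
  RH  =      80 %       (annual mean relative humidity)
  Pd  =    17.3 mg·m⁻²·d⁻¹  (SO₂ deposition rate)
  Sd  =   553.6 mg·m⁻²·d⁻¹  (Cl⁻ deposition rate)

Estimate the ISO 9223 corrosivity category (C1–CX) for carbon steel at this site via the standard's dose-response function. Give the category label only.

C5

carbon steel: T≤10 °C ⇒ hinge +0.150·(6.6−10) = -0.5100
  SO₂ term: 1.77·17.3^0.52·exp(0.02·80-0.5100) = 23.18
  Cl⁻ term: 0.102·553.6^0.62·exp(0.033·80+0.04·6.6) = 93.45
  sum: 23.18 + 93.45 → r_corr = 116.6 μm/a
Category bounds: 80…200 μm/a bracket r_corr ⇒ C5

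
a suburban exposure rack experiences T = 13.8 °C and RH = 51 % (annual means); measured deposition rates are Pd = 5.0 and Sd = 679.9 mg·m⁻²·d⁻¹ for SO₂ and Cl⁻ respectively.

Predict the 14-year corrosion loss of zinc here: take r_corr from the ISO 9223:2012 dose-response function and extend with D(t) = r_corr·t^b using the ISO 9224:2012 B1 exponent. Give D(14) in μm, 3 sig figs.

D(14) = 31.7 μm

zinc: f(T) = -0.071·(T−10) [T>10 °C] = -0.2698
  Pd branch = 0.0129·Pd^0.44·e^(0.046·RH+f) = 0.2088 μm/a
  Sd branch = 0.0175·Sd^0.57·e^(0.008·RH+0.085·T) = 3.501 μm/a
  r_corr = 0.2088 + 3.501 = 3.71 μm/a
Long-term exponent b (ISO 9224 Table 2, B1) = 0.813
  D(14) = 3.71 × 14^0.813 = 3.71 × 8.547 = 31.7 μm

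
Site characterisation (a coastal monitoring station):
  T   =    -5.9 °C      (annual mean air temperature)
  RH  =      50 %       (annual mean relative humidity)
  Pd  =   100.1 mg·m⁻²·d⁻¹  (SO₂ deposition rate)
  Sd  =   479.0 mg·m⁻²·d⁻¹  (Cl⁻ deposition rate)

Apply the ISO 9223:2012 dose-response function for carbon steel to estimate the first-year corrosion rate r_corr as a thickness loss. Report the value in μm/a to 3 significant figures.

r_corr = 24.1 μm/a

carbon steel: f(T) = +0.150·(T−10) [T≤10 °C] = -2.3850
  sulphur-dioxide contribution → 4.861 μm/a
  chloride contribution → 19.25 μm/a
  ⇒ r_corr(carbon steel) = 24.11 μm/a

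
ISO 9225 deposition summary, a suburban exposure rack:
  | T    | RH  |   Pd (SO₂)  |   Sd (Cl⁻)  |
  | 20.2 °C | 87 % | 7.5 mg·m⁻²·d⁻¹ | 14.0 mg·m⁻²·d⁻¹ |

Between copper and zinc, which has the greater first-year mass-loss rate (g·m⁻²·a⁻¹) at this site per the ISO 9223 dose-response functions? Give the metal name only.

copper

copper: f(T) = -0.080·(T−10) [T>10 °C] = -0.8160
  SO₂ term: 0.0053·7.5^0.26·exp(0.059·87-0.8160) = 0.6709
  Cl⁻ term: 0.01025·14.0^0.27·exp(0.036·87+0.049·20.2) = 1.289
  r_corr = 0.6709 + 1.289 = 1.96 μm/a
  mass loss = 1.96 μm/a × 8.96 g/cm³ = 17.56 g·m⁻²·a⁻¹
zinc: T>10 °C ⇒ hinge -0.071·(20.2−10) = -0.7242
  Pd branch = 0.0129·Pd^0.44·e^(0.046·RH+f) = 0.8301 μm/a
  Sd branch = 0.0175·Sd^0.57·e^(0.008·RH+0.085·T) = 0.8796 μm/a
  sum: 0.8301 + 0.8796 → r_corr = 1.71 μm/a
  mass loss = 1.71 μm/a × 7.14 g/cm³ = 12.21 g·m⁻²·a⁻¹
Ordering by g·m⁻²·a⁻¹: copper (17.6) > zinc (12.2)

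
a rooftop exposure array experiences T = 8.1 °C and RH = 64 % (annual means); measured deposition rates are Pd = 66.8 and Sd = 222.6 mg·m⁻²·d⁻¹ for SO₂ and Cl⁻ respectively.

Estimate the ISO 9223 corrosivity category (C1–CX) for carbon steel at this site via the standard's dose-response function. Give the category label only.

C4

carbon steel: f(T) = +0.150·(T−10) [T≤10 °C] = -0.2850
  sulphur-dioxide contribution → 42.56 μm/a
  chloride contribution → 33.27 μm/a
  total first-year rate 75.82 μm/a
Category bounds: 50…80 μm/a bracket r_corr ⇒ C4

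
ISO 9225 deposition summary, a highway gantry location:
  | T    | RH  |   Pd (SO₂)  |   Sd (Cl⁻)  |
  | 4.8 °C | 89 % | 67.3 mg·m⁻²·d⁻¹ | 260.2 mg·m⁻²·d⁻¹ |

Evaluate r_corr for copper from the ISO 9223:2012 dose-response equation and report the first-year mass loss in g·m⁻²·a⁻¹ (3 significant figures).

r_corr = 26.9 g·m⁻²·a⁻¹

copper: temperature factor f = +0.126·(-5.2) = -0.6552
  Pd branch = 0.0053·Pd^0.26·e^(0.059·RH+f) = 1.569 μm/a
  Cl⁻ term: 0.01025·260.2^0.27·exp(0.036·89+0.049·4.8) = 1.434
  sum: 1.569 + 1.434 → r_corr = 3.002 μm/a
Convert to mass loss: 3.002 μm/a × 8.96 g/cm³ = 26.9 g·m⁻²·a⁻¹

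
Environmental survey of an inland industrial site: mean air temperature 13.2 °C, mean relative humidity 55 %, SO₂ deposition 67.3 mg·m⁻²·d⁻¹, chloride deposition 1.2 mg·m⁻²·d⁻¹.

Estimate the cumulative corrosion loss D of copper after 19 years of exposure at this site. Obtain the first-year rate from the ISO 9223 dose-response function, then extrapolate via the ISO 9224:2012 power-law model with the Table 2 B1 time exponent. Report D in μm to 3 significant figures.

copper: temperature factor f = -0.080·(3.2) = -0.2560
  Pd branch = 0.0053·Pd^0.26·e^(0.059·RH+f) = 0.3145 μm/a
  Sd branch = 0.01025·Sd^0.27·e^(0.036·RH+0.049·T) = 0.1489 μm/a
  r_corr = 0.3145 + 0.1489 = 0.4634 μm/a
Power-law: D(19) = r_corr · 19^0.667
  D(19) = 0.4634 × 19^0.667 = 0.4634 × 7.127 = 3.303 μm

D(19) = 3.30 μm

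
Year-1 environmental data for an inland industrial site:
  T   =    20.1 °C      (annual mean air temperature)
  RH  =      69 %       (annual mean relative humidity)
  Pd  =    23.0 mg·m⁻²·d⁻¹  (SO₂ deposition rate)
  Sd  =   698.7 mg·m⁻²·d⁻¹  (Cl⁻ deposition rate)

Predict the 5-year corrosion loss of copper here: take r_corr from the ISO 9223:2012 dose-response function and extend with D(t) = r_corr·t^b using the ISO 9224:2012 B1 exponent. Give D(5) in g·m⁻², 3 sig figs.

copper: temperature factor f = -0.080·(10.1) = -0.8080
  Pd branch = 0.0053·Pd^0.26·e^(0.059·RH+f) = 0.3129 μm/a
  Sd branch = 0.01025·Sd^0.27·e^(0.036·RH+0.049·T) = 1.928 μm/a
  r_corr = 0.3129 + 1.928 = 2.241 μm/a
Long-term exponent b (ISO 9224 Table 2, B1) = 0.667
  D(5) = 2.241 × 5^0.667 = 2.241 × 2.926 = 6.557 μm
  Mass loss = 6.557 μm × 8.96 g/cm³ = 58.75 g·m⁻²

D(5) = 58.8 g·m⁻²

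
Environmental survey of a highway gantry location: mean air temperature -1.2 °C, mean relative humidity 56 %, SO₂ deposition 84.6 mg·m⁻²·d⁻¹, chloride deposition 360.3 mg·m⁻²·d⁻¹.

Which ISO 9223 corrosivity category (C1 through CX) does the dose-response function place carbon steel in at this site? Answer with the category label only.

carbon steel: T≤10 °C ⇒ hinge +0.150·(-1.2−10) = -1.6800
  Pd branch = 1.77·Pd^0.52·e^(0.02·RH+f) = 10.16 μm/a
  Sd branch = 0.102·Sd^0.62·e^(0.033·RH+0.04·T) = 23.74 μm/a
  r_corr = 10.16 + 23.74 = 33.9 μm/a
ISO 9223 Table 2 (carbon steel): 25 < 33.9 ≤ 50 μm/a ⇒ C3

C3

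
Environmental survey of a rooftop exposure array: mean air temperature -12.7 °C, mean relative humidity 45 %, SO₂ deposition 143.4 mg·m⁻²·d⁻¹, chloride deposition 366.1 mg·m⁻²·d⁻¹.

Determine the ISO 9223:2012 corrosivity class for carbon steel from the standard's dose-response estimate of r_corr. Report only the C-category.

carbon steel: T≤10 °C ⇒ hinge +0.150·(-12.7−10) = -3.4050
  Pd branch = 1.77·Pd^0.52·e^(0.02·RH+f) = 1.912 μm/a
  Sd branch = 0.102·Sd^0.62·e^(0.033·RH+0.04·T) = 10.53 μm/a
  r_corr = 1.912 + 10.53 = 12.44 μm/a
Category bounds: 1.3…25 μm/a bracket r_corr ⇒ C2

C2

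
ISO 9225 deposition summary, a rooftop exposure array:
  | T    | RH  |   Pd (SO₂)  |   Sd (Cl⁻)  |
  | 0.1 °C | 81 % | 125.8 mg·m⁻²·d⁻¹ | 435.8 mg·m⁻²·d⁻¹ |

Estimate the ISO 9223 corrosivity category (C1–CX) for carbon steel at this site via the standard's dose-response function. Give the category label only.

carbon steel: f(T) = +0.150·(T−10) [T≤10 °C] = -1.4850
  SO₂ term: 1.77·125.8^0.52·exp(0.02·81-1.4850) = 25.03
  Cl⁻ term: 0.102·435.8^0.62·exp(0.033·81+0.04·0.1) = 64.2
  r_corr = 25.03 + 64.2 = 89.23 μm/a
ISO 9223 Table 2 (carbon steel): 80 < 89.2 ≤ 200 μm/a ⇒ C5

C5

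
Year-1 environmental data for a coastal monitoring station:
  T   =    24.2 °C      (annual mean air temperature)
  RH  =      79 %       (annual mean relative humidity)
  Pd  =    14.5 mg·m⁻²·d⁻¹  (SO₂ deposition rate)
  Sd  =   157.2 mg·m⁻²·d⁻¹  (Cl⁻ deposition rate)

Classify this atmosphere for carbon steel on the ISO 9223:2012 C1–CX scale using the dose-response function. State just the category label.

carbon steel: f(T) = -0.054·(T−10) [T>10 °C] = -0.7668
  Pd branch = 1.77·Pd^0.52·e^(0.02·RH+f) = 16.03 μm/a
  Sd branch = 0.102·Sd^0.62·e^(0.033·RH+0.04·T) = 83.75 μm/a
  sum: 16.03 + 83.75 → r_corr = 99.79 μm/a
99.8 μm/a falls in (80, 200] for carbon steel → category C5

C5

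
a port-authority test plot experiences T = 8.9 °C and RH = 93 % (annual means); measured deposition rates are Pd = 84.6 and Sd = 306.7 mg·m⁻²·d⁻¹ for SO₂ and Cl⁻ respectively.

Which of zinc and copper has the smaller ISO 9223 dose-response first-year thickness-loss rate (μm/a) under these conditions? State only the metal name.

zinc: f(T) = +0.038·(T−10) [T≤10 °C] = -0.0418
  SO₂ term: 0.0129·84.6^0.44·exp(0.046·93-0.0418) = 6.286
  Cl⁻ term: 0.0175·306.7^0.57·exp(0.008·93+0.085·8.9) = 2.052
  sum: 6.286 + 2.052 → r_corr = 8.338 μm/a
copper: f(T) = +0.126·(T−10) [T≤10 °C] = -0.1386
  Pd branch = 0.0053·Pd^0.26·e^(0.059·RH+f) = 3.533 μm/a
  Cl⁻ term: 0.01025·306.7^0.27·exp(0.036·93+0.049·8.9) = 2.116
  r_corr = 3.533 + 2.116 = 5.649 μm/a
Ordering by μm/a: zinc (8.34) > copper (5.65)

copper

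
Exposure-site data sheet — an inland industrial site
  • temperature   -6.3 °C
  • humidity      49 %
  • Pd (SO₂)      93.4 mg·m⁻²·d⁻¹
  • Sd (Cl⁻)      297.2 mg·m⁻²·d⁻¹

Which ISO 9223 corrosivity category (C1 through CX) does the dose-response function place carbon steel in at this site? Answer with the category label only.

carbon steel: temperature factor f = +0.150·(-16.3) = -2.4450
  Pd branch = 1.77·Pd^0.52·e^(0.02·RH+f) = 4.328 μm/a
  Sd branch = 0.102·Sd^0.62·e^(0.033·RH+0.04·T) = 13.64 μm/a
  r_corr = 4.328 + 13.64 = 17.96 μm/a
ISO 9223 Table 2 (carbon steel): 1.3 < 18 ≤ 25 μm/a ⇒ C2

C2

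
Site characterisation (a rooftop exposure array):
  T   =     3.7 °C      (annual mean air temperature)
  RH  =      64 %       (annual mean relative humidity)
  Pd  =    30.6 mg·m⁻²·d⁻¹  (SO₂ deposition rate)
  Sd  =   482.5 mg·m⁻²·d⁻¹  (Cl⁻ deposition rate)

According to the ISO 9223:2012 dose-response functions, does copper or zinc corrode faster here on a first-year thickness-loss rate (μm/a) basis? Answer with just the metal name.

zinc

copper: T≤10 °C ⇒ hinge +0.126·(3.7−10) = -0.7938
  sulphur-dioxide contribution → 0.2545 μm/a
  chloride contribution → 0.6526 μm/a
  ⇒ r_corr(copper) = 0.9071 μm/a
zinc: f(T) = +0.038·(T−10) [T≤10 °C] = -0.2394
  sulphur-dioxide contribution → 0.8688 μm/a
  chloride contribution → 1.354 μm/a
  total first-year rate 2.223 μm/a
Ordering by μm/a: zinc (2.22) > copper (0.907)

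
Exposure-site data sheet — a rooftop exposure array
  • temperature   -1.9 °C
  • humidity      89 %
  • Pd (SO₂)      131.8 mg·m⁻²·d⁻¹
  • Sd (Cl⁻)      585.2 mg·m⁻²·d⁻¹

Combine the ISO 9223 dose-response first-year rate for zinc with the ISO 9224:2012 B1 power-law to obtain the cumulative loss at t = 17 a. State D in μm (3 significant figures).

zinc: T≤10 °C ⇒ hinge +0.038·(-1.9−10) = -0.4522
  SO₂ term: 0.0129·131.8^0.44·exp(0.046·89-0.4522) = 4.217
  Cl⁻ term: 0.0175·585.2^0.57·exp(0.008·89+0.085·-1.9) = 1.147
  r_corr = 4.217 + 1.147 = 5.363 μm/a
ISO 9224: D(t) = r_corr · t^b with b = 0.813 (zinc, B1)
  D(17) = 5.363 × 17^0.813 = 5.363 × 10.01 = 53.68 μm

D(17) = 53.7 μm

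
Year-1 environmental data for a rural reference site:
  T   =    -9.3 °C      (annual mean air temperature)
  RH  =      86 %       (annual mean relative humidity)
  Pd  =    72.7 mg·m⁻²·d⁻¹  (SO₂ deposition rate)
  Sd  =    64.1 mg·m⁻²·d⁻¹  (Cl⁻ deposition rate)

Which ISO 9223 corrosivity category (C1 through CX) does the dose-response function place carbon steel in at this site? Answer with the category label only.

carbon steel: f(T) = +0.150·(T−10) [T≤10 °C] = -2.8950
  sulphur-dioxide contribution → 5.078 μm/a
  chloride contribution → 15.84 μm/a
  ⇒ r_corr(carbon steel) = 20.92 μm/a
20.9 μm/a falls in (1.3, 25] for carbon steel → category C2

C2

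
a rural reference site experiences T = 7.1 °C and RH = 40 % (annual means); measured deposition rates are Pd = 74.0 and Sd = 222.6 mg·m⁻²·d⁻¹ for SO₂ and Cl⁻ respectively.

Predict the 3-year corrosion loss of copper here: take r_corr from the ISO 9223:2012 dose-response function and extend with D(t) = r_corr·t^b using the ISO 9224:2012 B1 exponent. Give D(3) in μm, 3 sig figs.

D(3) = 0.797 μm

copper: f(T) = +0.126·(T−10) [T≤10 °C] = -0.3654
  SO₂ term: 0.0053·74.0^0.26·exp(0.059·40-0.3654) = 0.1193
  Sd branch = 0.01025·Sd^0.27·e^(0.036·RH+0.049·T) = 0.2637 μm/a
  r_corr = 0.1193 + 0.2637 = 0.3829 μm/a
Long-term exponent b (ISO 9224 Table 2, B1) = 0.667
  D(3) = 0.3829 × 3^0.667 = 0.3829 × 2.081 = 0.7968 μm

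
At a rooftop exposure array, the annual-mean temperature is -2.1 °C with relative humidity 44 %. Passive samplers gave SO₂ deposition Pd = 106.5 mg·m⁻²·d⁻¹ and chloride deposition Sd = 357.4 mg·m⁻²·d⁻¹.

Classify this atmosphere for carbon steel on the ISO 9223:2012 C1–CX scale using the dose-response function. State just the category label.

carbon steel: temperature factor f = +0.150·(-12.1) = -1.8150
  sulphur-dioxide contribution → 7.873 μm/a
  chloride contribution → 15.33 μm/a
  total first-year rate 23.21 μm/a
23.2 μm/a falls in (1.3, 25] for carbon steel → category C2

C2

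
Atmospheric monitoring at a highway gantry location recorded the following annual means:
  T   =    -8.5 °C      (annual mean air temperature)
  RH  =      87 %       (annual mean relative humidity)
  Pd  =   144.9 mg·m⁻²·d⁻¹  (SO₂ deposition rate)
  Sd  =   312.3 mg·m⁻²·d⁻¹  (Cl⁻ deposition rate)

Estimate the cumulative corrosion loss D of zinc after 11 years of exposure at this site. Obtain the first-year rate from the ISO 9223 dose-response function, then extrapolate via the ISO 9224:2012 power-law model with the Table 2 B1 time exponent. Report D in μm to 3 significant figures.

D(11) = 25.1 μm

zinc: temperature factor f = +0.038·(-18.5) = -0.7030
  Pd branch = 0.0129·Pd^0.44·e^(0.046·RH+f) = 3.12 μm/a
  Cl⁻ term: 0.0175·312.3^0.57·exp(0.008·87+0.085·-8.5) = 0.4502
  r_corr = 3.12 + 0.4502 = 3.571 μm/a
Power-law: D(11) = r_corr · 11^0.813
  D(11) = 3.571 × 11^0.813 = 3.571 × 7.025 = 25.08 μm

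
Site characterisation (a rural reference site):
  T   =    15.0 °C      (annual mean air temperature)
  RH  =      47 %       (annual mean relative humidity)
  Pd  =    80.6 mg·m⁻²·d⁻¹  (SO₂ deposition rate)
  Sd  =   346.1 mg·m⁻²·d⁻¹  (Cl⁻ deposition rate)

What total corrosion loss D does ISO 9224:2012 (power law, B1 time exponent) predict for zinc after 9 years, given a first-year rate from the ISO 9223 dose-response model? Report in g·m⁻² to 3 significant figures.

D(9) = 132 g·m⁻²

zinc: f(T) = -0.071·(T−10) [T>10 °C] = -0.3550
  SO₂ term: 0.0129·80.6^0.44·exp(0.046·47-0.3550) = 0.5422
  Cl⁻ term: 0.0175·346.1^0.57·exp(0.008·47+0.085·15.0) = 2.555
  sum: 0.5422 + 2.555 → r_corr = 3.097 μm/a
ISO 9224: D(t) = r_corr · t^b with b = 0.813 (zinc, B1)
  D(9) = 3.097 × 9^0.813 = 3.097 × 5.968 = 18.48 μm
  Mass loss = 18.48 μm × 7.14 g/cm³ = 132 g·m⁻²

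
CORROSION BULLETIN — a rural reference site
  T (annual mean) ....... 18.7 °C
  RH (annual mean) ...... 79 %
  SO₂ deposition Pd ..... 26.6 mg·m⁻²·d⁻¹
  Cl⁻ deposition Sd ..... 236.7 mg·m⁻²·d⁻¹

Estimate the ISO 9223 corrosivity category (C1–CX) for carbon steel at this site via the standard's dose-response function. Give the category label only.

C5

carbon steel: T>10 °C ⇒ hinge -0.054·(18.7−10) = -0.4698
  SO₂ term: 1.77·26.6^0.52·exp(0.02·79-0.4698) = 29.58
  Sd branch = 0.102·Sd^0.62·e^(0.033·RH+0.04·T) = 86.63 μm/a
  r_corr = 29.58 + 86.63 = 116.2 μm/a
116 μm/a falls in (80, 200] for carbon steel → category C5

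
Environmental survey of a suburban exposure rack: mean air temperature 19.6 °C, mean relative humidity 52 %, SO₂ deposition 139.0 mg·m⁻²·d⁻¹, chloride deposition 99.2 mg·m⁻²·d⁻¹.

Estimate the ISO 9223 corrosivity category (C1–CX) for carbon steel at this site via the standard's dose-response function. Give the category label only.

carbon steel: temperature factor f = -0.054·(9.6) = -0.5184
  sulphur-dioxide contribution → 38.8 μm/a
  chloride contribution → 21.49 μm/a
  ⇒ r_corr(carbon steel) = 60.29 μm/a
60.3 μm/a falls in (50, 80] for carbon steel → category C4

C4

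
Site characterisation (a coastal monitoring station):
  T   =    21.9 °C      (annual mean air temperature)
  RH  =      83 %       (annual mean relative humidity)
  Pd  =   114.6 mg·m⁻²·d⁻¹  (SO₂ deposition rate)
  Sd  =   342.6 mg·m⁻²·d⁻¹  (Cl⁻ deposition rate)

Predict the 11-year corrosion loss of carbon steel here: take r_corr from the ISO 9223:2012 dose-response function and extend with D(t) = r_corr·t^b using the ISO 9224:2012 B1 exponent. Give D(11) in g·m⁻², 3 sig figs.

D(11) = 5.47e+03 g·m⁻²

carbon steel: temperature factor f = -0.054·(11.9) = -0.6426
  SO₂ term: 1.77·114.6^0.52·exp(0.02·83-0.6426) = 57.62
  Cl⁻ term: 0.102·342.6^0.62·exp(0.033·83+0.04·21.9) = 141.3
  sum: 57.62 + 141.3 → r_corr = 198.9 μm/a
Long-term exponent b (ISO 9224 Table 2, B1) = 0.523
  D(11) = 198.9 × 11^0.523 = 198.9 × 3.505 = 697.2 μm
  Mass loss = 697.2 μm × 7.85 g/cm³ = 5473 g·m⁻²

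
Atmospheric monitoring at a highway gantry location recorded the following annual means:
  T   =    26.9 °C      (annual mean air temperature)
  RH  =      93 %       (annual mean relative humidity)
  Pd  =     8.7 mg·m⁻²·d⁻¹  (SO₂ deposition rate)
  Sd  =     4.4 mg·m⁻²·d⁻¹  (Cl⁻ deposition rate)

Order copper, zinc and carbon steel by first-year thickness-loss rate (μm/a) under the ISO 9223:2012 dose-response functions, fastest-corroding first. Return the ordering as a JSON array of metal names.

["carbon steel", "copper", "zinc"]

copper: temperature factor f = -0.080·(16.9) = -1.3520
  sulphur-dioxide contribution → 0.5812 μm/a
  chloride contribution → 1.625 μm/a
  ⇒ r_corr(copper) = 2.206 μm/a
zinc: T>10 °C ⇒ hinge -0.071·(26.9−10) = -1.1999
  sulphur-dioxide contribution → 0.7257 μm/a
  chloride contribution → 0.8432 μm/a
  ⇒ r_corr(zinc) = 1.569 μm/a
carbon steel: f(T) = -0.054·(T−10) [T>10 °C] = -0.9126
  sulphur-dioxide contribution → 14.06 μm/a
  chloride contribution → 16.13 μm/a
  ⇒ r_corr(carbon steel) = 30.19 μm/a
Ordering by μm/a: carbon steel (30.2) > copper (2.21) > zinc (1.57)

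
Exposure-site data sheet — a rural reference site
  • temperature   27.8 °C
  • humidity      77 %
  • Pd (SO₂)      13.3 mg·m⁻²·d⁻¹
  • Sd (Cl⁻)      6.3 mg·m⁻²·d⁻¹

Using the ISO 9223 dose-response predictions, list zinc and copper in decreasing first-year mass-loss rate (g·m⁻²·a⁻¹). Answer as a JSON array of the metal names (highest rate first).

["copper", "zinc"]

zinc: temperature factor f = -0.071·(17.8) = -1.2638
  SO₂ term: 0.0129·13.3^0.44·exp(0.046·77-1.2638) = 0.3931
  Sd branch = 0.0175·Sd^0.57·e^(0.008·RH+0.085·T) = 0.9827 μm/a
  r_corr = 0.3931 + 0.9827 = 1.376 μm/a
  mass loss = 1.376 μm/a × 7.14 g/cm³ = 9.823 g·m⁻²·a⁻¹
copper: f(T) = -0.080·(T−10) [T>10 °C] = -1.4240
  SO₂ term: 0.0053·13.3^0.26·exp(0.059·77-1.4240) = 0.235
  Sd branch = 0.01025·Sd^0.27·e^(0.036·RH+0.049·T) = 1.052 μm/a
  r_corr = 0.235 + 1.052 = 1.287 μm/a
  mass loss = 1.287 μm/a × 8.96 g/cm³ = 11.53 g·m⁻²·a⁻¹
Ordering by g·m⁻²·a⁻¹: copper (11.5) > zinc (9.82)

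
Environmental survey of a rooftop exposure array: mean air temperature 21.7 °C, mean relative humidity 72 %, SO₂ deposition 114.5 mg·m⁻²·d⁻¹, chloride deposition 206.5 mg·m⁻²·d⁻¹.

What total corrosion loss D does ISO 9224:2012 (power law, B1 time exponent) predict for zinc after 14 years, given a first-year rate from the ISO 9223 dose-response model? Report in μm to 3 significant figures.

zinc: T>10 °C ⇒ hinge -0.071·(21.7−10) = -0.8307
  sulphur-dioxide contribution → 1.242 μm/a
  chloride contribution → 4.109 μm/a
  ⇒ r_corr(zinc) = 5.351 μm/a
ISO 9224: D(t) = r_corr · t^b with b = 0.813 (zinc, B1)
  D(14) = 5.351 × 14^0.813 = 5.351 × 8.547 = 45.73 μm

D(14) = 45.7 μm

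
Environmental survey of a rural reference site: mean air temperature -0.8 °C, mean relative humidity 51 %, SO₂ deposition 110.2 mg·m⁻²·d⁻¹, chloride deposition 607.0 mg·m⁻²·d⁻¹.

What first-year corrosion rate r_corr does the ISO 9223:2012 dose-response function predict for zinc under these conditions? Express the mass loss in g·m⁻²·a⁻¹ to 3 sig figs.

r_corr = 11.8 g·m⁻²·a⁻¹

zinc: T≤10 °C ⇒ hinge +0.038·(-0.8−10) = -0.4104
  sulphur-dioxide contribution → 0.7076 μm/a
  chloride contribution → 0.9487 μm/a
  total first-year rate 1.656 μm/a
Convert to mass loss: 1.656 μm/a × 7.14 g/cm³ = 11.83 g·m⁻²·a⁻¹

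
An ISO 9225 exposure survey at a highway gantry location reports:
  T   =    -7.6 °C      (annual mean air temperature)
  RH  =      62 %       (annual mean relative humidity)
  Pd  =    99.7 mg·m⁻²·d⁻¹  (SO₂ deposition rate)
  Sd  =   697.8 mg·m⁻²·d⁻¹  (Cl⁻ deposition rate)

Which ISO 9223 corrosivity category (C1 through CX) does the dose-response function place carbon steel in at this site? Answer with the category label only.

carbon steel: f(T) = +0.150·(T−10) [T≤10 °C] = -2.6400
  SO₂ term: 1.77·99.7^0.52·exp(0.02·62-2.6400) = 4.778
  Sd branch = 0.102·Sd^0.62·e^(0.033·RH+0.04·T) = 33.75 μm/a
  r_corr = 4.778 + 33.75 = 38.53 μm/a
Category bounds: 25…50 μm/a bracket r_corr ⇒ C3

C3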